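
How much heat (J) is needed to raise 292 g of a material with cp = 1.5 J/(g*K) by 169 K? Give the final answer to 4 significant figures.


Q = m * cp * dT
Q = 292 * 1.5 * 169
Q = 74020 J


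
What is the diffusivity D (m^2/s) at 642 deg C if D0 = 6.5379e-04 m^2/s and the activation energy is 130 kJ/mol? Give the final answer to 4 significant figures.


D = D0 * exp(-Qd / (R*T))
T = 915.15 K
D = 6.5379e-04 * exp(-130e3 / (8.314 * 915.15))
D = 2.484e-11 m^2/s


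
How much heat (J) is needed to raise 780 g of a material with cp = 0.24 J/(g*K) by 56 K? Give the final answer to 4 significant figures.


Q = m * cp * dT
Q = 780 * 0.24 * 56
Q = 10480 J


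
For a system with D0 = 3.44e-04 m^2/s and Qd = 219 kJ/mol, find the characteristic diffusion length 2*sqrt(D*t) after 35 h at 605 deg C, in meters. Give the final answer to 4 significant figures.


Step 1: D = D0 * exp(-Qd/(R*T))
T = 878.15 K
D = 3.44e-04 * exp(-219e3 / (8.314 * 878.15)) = 3.23147e-17 m^2/s
Step 2: L = 2*sqrt(D*t)
t = 35 h = 126000 s
L = 2*sqrt(3.23147e-17 * 126000) = 4.036e-06 m


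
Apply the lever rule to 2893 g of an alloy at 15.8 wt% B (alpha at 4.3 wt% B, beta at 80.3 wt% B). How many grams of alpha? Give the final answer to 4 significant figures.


f_alpha = (C_beta - C0) / (C_beta - C_alpha)
f_alpha = (80.3 - 15.8) / (80.3 - 4.3) = 0.848684
m_alpha = f_alpha * m_total = 0.848684 * 2893 = 2455 g


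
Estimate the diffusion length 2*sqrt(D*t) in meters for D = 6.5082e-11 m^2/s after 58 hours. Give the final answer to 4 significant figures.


t = 58 hr = 208800 s
Diffusion length = 2*sqrt(D*t)
= 2*sqrt(6.5082e-11 * 208800)
= 7.373e-03 m


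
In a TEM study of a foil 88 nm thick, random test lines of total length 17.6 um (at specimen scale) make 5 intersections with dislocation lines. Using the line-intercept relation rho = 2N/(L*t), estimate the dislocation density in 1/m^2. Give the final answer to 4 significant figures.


rho = 2N / (L * t)
L = 17.6 um = 1.76e-05 m, t = 88 nm = 8.8e-08 m
rho = 2 * 5 / (1.76e-05 * 8.8e-08)
rho = 6.457e+12 1/m^2


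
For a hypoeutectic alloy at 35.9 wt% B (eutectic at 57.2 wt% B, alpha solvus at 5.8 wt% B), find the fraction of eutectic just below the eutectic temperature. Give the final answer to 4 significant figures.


f_primary = (C_e - C0) / (C_e - C_alpha_max)
f_primary = (57.2 - 35.9) / (57.2 - 5.8)
f_primary = 0.414397
f_eutectic = 1 - 0.414397 = 0.5856


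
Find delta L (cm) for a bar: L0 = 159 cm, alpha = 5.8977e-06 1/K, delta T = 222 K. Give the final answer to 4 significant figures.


dL = L0 * alpha * dT
dL = 159 * 5.8977e-06 * 222
dL = 0.2082 cm


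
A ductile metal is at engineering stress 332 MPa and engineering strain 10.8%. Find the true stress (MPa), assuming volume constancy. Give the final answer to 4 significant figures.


sigma_true = sigma_eng * (1 + epsilon_eng)
sigma_true = 332 * (1 + 0.108)
sigma_true = 367.9 MPa


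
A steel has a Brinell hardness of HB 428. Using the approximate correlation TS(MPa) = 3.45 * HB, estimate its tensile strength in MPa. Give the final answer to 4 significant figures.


TS (MPa) = 3.45 * HB
TS = 3.45 * 428
TS = 1477 MPa


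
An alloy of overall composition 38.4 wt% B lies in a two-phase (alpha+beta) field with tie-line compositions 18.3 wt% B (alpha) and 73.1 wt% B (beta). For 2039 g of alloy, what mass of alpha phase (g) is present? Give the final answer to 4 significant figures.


f_alpha = (C_beta - C0) / (C_beta - C_alpha)
f_alpha = (73.1 - 38.4) / (73.1 - 18.3) = 0.633212
m_alpha = f_alpha * m_total = 0.633212 * 2039 = 1291 g


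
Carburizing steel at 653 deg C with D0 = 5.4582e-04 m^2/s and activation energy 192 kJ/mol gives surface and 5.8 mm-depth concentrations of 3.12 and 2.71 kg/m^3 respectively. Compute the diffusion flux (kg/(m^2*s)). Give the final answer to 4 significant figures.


Step 1: D = D0 * exp(-Qd/(R*T))
T = 653 + 273.15 = 926.15 K
D = 5.4582e-04 * exp(-192e3 / (8.314 * 926.15)) = 8.08917e-15 m^2/s
Step 2: J = D * (C1 - C2) / dx
J = 8.08917e-15 * (3.12 - 2.71) / 5.8e-03
J = 5.718e-13 kg/(m^2*s)


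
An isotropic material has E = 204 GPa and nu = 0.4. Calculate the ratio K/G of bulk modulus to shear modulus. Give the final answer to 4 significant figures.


G = E / (2*(1+nu))
G = 204 / (2*(1+0.4)) = 72.8571 GPa
K = E / (3*(1-2*nu))
K = 204 / (3*(1-2*0.4)) = 340 GPa
K/G = 340 / 72.8571 = 4.667


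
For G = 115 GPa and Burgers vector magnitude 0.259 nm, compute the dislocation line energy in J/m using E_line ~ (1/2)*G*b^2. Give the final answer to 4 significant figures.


E = G*b^2/2
b = 0.259 nm = 2.59e-10 m
G = 115 GPa = 1.15e+11 Pa
E = 0.5 * 1.15e+11 * (2.59e-10)^2
E = 3.857e-09 J/m


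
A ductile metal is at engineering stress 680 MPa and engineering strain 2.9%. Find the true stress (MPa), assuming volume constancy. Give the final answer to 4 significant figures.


sigma_true = sigma_eng * (1 + epsilon_eng)
sigma_true = 680 * (1 + 0.029)
sigma_true = 699.7 MPa


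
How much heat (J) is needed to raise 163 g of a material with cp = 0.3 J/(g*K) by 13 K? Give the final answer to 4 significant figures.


Q = m * cp * dT
Q = 163 * 0.3 * 13
Q = 635.7 J


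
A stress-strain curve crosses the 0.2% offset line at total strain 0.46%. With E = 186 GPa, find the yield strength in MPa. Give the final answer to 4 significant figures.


Offset strain = 0.002
Elastic strain at yield = total_strain - offset = 4.6e-03 - 0.002 = 2.6e-03
sigma_y = E * elastic_strain = 186000 * 2.6e-03
sigma_y = 483.6 MPa


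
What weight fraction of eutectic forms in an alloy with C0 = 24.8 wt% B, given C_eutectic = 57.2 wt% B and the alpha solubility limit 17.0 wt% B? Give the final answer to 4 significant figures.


f_primary = (C_e - C0) / (C_e - C_alpha_max)
f_primary = (57.2 - 24.8) / (57.2 - 17.0)
f_primary = 0.80597
f_eutectic = 1 - 0.80597 = 0.194


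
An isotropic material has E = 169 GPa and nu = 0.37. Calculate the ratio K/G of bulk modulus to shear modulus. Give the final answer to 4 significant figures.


G = E / (2*(1+nu))
G = 169 / (2*(1+0.37)) = 61.6788 GPa
K = E / (3*(1-2*nu))
K = 169 / (3*(1-2*0.37)) = 216.667 GPa
K/G = 216.667 / 61.6788 = 3.513


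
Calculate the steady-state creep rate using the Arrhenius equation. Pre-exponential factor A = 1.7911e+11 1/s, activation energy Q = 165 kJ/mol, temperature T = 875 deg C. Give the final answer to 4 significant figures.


rate = A * exp(-Q / (R*T))
T = 875 + 273.15 = 1148.15 K
rate = 1.7911e+11 * exp(-165e3 / (8.314 * 1148.15))
rate = 5575 1/s


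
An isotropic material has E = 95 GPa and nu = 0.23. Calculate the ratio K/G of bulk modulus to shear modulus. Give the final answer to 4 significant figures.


G = E / (2*(1+nu))
G = 95 / (2*(1+0.23)) = 38.6179 GPa
K = E / (3*(1-2*nu))
K = 95 / (3*(1-2*0.23)) = 58.642 GPa
K/G = 58.642 / 38.6179 = 1.519


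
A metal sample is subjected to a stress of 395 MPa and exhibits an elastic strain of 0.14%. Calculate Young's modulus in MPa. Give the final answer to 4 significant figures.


E = sigma / epsilon
epsilon = 0.14% = 1.4e-03
E = 395 / 1.4e-03
E = 282100 MPa


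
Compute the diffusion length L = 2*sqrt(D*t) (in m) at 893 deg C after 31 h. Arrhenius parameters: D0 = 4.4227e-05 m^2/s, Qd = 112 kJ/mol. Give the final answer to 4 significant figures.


Step 1: D = D0 * exp(-Qd/(R*T))
T = 1166.15 K
D = 4.4227e-05 * exp(-112e3 / (8.314 * 1166.15)) = 4.25362e-10 m^2/s
Step 2: L = 2*sqrt(D*t)
t = 31 h = 111600 s
L = 2*sqrt(4.25362e-10 * 111600) = 0.01378 m


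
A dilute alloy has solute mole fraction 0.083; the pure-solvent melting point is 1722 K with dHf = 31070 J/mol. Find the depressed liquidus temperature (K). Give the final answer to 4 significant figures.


dT = R*Tm^2*x / dHf
dT = 8.314 * 1722^2 * 0.083 / 31070
dT = 65.8587 K
T_new = 1722 - 65.8587 = 1656 K


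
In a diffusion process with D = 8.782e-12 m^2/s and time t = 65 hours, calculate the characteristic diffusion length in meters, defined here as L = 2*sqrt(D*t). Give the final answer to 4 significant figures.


t = 65 hr = 234000 s
Diffusion length = 2*sqrt(D*t)
= 2*sqrt(8.782e-12 * 234000)
= 2.867e-03 m


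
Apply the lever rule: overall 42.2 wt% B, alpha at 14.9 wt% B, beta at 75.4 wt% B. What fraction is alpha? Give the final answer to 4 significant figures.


f_alpha = (C_beta - C0) / (C_beta - C_alpha)
f_alpha = (75.4 - 42.2) / (75.4 - 14.9)
f_alpha = 0.5488


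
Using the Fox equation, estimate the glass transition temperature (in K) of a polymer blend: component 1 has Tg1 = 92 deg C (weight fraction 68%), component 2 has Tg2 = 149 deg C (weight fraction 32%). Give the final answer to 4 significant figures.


1/Tg = w1/Tg1 + w2/Tg2 (in Kelvin)
Tg1 = 365.15 K, Tg2 = 422.15 K
1/Tg = 0.68/365.15 + 0.32/422.15
Tg = 381.6 K


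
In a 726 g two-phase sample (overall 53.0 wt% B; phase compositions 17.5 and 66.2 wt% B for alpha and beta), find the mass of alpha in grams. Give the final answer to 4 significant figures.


f_alpha = (C_beta - C0) / (C_beta - C_alpha)
f_alpha = (66.2 - 53.0) / (66.2 - 17.5) = 0.271047
m_alpha = f_alpha * m_total = 0.271047 * 726 = 196.8 g


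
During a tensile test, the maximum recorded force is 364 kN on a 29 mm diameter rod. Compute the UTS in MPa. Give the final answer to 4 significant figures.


A0 = pi*(d/2)^2 = pi*(29/2)^2 = 660.52 mm^2
UTS = F_max / A0 = 364*1000 / 660.52
UTS = 551.1 MPa


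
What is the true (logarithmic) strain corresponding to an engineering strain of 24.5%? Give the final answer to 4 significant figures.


epsilon_true = ln(1 + epsilon_eng)
epsilon_true = ln(1 + 0.245)
epsilon_true = 0.2191


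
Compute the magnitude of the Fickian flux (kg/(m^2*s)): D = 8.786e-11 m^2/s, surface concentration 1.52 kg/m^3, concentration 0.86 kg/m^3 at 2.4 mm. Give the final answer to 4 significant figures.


J = -D * (dC/dx) = D * (C1 - C2) / dx
J = 8.786e-11 * (1.52 - 0.86) / 2.4e-03
J = 2.416e-08 kg/(m^2*s)


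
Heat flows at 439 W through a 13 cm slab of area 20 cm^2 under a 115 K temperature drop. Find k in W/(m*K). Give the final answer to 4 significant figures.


k = Q*L / (A*dT)
L = 0.13 m, A = 2e-03 m^2
k = 439 * 0.13 / (2e-03 * 115)
k = 248.1 W/(m*K)


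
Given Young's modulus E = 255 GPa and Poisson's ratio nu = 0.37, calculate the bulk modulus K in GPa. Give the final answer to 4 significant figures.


K = E / (3*(1-2*nu))
K = 255 / (3*(1-2*0.37))
K = 326.9 GPa


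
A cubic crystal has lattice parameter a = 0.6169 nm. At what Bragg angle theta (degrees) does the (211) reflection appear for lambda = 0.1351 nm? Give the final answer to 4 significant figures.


d = a / sqrt(h^2+k^2+l^2)
d = 0.6169 / sqrt(6) = 0.251848 nm
lambda = 2*d*sin(theta)  =>  sin(theta) = lambda / (2*d)
sin(theta) = 0.1351 / (2 * 0.251848) = 0.268217
theta = 15.56 deg


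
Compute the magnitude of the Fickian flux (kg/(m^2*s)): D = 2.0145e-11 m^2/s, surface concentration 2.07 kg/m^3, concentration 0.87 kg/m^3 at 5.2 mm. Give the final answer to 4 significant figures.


J = -D * (dC/dx) = D * (C1 - C2) / dx
J = 2.0145e-11 * (2.07 - 0.87) / 5.2e-03
J = 4.649e-09 kg/(m^2*s)


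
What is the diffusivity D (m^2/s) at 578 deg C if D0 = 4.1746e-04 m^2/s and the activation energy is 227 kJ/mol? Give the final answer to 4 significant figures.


D = D0 * exp(-Qd / (R*T))
T = 851.15 K
D = 4.1746e-04 * exp(-227e3 / (8.314 * 851.15))
D = 4.889e-18 m^2/s


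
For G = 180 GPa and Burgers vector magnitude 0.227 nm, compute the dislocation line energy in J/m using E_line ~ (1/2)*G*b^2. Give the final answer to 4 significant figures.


E = G*b^2/2
b = 0.227 nm = 2.27e-10 m
G = 180 GPa = 1.8e+11 Pa
E = 0.5 * 1.8e+11 * (2.27e-10)^2
E = 4.638e-09 J/m


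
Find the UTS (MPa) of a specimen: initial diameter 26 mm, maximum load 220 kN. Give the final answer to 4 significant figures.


A0 = pi*(d/2)^2 = pi*(26/2)^2 = 530.929 mm^2
UTS = F_max / A0 = 220*1000 / 530.929
UTS = 414.4 MPa


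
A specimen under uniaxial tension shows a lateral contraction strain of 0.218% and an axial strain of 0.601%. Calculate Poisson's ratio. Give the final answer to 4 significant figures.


nu = -epsilon_lat / epsilon_axial
Lateral strain is contraction (negative), so using magnitudes:
nu = 0.218 / 0.601
nu = 0.3627


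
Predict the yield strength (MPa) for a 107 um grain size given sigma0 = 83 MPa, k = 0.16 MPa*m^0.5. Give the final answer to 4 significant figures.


sigma_y = sigma0 + k / sqrt(d)
d = 107 um = 1.07e-04 m
sigma_y = 83 + 0.16 / sqrt(1.07e-04)
sigma_y = 98.47 MPa


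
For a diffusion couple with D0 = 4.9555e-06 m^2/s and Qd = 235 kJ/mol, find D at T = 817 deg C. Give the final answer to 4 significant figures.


D = D0 * exp(-Qd / (R*T))
T = 1090.15 K
D = 4.9555e-06 * exp(-235e3 / (8.314 * 1090.15))
D = 2.72e-17 m^2/s


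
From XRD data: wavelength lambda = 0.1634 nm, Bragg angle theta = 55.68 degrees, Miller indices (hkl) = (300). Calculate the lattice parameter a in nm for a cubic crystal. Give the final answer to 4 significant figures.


d = lambda / (2*sin(theta))
d = 0.1634 / (2*sin(55.68 deg))
d = 0.0989222 nm
a = d * sqrt(h^2+k^2+l^2) = 0.0989222 * sqrt(9)
a = 0.2968 nm


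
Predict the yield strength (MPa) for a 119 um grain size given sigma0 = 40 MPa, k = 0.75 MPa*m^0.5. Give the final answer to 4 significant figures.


sigma_y = sigma0 + k / sqrt(d)
d = 119 um = 1.19e-04 m
sigma_y = 40 + 0.75 / sqrt(1.19e-04)
sigma_y = 108.8 MPa


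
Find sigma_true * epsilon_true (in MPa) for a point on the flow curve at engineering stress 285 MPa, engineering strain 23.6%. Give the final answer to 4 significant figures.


sigma_true = sigma_eng * (1 + epsilon_eng)
sigma_true = 285 * (1 + 0.236) = 352.26 MPa
epsilon_true = ln(1 + epsilon_eng)
epsilon_true = ln(1 + 0.236) = 0.21188
sigma_true * epsilon_true = 352.26 * 0.21188 = 74.64 MPa


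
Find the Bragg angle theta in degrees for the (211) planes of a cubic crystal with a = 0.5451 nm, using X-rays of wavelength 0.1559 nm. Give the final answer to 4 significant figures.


d = a / sqrt(h^2+k^2+l^2)
d = 0.5451 / sqrt(6) = 0.222536 nm
lambda = 2*d*sin(theta)  =>  sin(theta) = lambda / (2*d)
sin(theta) = 0.1559 / (2 * 0.222536) = 0.35028
theta = 20.5 deg


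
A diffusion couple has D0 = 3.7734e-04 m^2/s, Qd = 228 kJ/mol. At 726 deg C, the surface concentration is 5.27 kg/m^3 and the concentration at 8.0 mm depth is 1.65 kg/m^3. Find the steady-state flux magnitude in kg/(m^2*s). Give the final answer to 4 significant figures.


Step 1: D = D0 * exp(-Qd/(R*T))
T = 726 + 273.15 = 999.15 K
D = 3.7734e-04 * exp(-228e3 / (8.314 * 999.15)) = 4.536e-16 m^2/s
Step 2: J = D * (C1 - C2) / dx
J = 4.536e-16 * (5.27 - 1.65) / 8e-03
J = 2.053e-13 kg/(m^2*s)


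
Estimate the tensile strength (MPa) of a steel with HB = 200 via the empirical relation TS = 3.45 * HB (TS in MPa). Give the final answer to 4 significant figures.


TS (MPa) = 3.45 * HB
TS = 3.45 * 200
TS = 690 MPa


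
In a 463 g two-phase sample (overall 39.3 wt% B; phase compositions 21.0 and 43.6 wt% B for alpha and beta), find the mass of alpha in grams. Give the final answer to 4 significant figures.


f_alpha = (C_beta - C0) / (C_beta - C_alpha)
f_alpha = (43.6 - 39.3) / (43.6 - 21.0) = 0.190265
m_alpha = f_alpha * m_total = 0.190265 * 463 = 88.09 g


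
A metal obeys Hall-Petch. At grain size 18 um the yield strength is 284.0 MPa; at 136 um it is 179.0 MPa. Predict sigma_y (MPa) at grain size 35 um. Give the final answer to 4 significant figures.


sigma_y = sigma0 + k / sqrt(d)
1/sqrt(d1) = 1/sqrt(1.8e-05) = 235.702;  1/sqrt(d2) = 85.7493
k = (sigma1 - sigma2) / (1/sqrt(d1) - 1/sqrt(d2)) = (284.0 - 179.0) / (235.702 - 85.7493) = 0.70022 MPa*m^0.5
sigma0 = sigma1 - k/sqrt(d1) = 284.0 - 0.70022*235.702 = 118.957 MPa
sigma_y(d3) = 118.957 + 0.70022 / sqrt(3.5e-05) = 237.3 MPa


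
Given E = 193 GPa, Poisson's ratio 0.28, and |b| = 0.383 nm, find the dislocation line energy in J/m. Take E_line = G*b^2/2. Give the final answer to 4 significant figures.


Step 1: G = E / (2*(1+nu))
G = 193 / (2*(1+0.28)) = 75.3906 GPa = 7.53906e+10 Pa
Step 2: E_line = G*b^2/2
b = 0.383 nm = 3.83e-10 m
E_line = 0.5 * 7.53906e+10 * (3.83e-10)^2 = 5.529e-09 J/m


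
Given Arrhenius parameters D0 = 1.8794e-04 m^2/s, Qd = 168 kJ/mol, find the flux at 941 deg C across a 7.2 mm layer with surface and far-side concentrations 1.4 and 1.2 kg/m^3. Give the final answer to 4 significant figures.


Step 1: D = D0 * exp(-Qd/(R*T))
T = 941 + 273.15 = 1214.15 K
D = 1.8794e-04 * exp(-168e3 / (8.314 * 1214.15)) = 1.11208e-11 m^2/s
Step 2: J = D * (C1 - C2) / dx
J = 1.11208e-11 * (1.4 - 1.2) / 7.2e-03
J = 3.089e-10 kg/(m^2*s)


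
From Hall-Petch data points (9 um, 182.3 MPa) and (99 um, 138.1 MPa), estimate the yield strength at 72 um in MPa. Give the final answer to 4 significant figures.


sigma_y = sigma0 + k / sqrt(d)
1/sqrt(d1) = 1/sqrt(9e-06) = 333.333;  1/sqrt(d2) = 100.504
k = (sigma1 - sigma2) / (1/sqrt(d1) - 1/sqrt(d2)) = (182.3 - 138.1) / (333.333 - 100.504) = 0.189838 MPa*m^0.5
sigma0 = sigma1 - k/sqrt(d1) = 182.3 - 0.189838*333.333 = 119.021 MPa
sigma_y(d3) = 119.021 + 0.189838 / sqrt(7.2e-05) = 141.4 MPa


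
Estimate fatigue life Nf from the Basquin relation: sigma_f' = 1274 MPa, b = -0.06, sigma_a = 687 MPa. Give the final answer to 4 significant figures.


sigma_a = sigma_f' * (2*Nf)^b
2*Nf = (sigma_a / sigma_f')^(1/b)
2*Nf = (687 / 1274)^(1/-0.06)
2*Nf = 29526.5
Nf = 14760 cycles


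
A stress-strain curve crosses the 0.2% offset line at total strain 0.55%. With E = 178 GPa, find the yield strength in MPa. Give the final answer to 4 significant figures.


Offset strain = 0.002
Elastic strain at yield = total_strain - offset = 5.5e-03 - 0.002 = 3.5e-03
sigma_y = E * elastic_strain = 178000 * 3.5e-03
sigma_y = 623 MPa


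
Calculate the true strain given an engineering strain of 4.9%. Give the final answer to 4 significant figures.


epsilon_true = ln(1 + epsilon_eng)
epsilon_true = ln(1 + 0.049)
epsilon_true = 0.04784


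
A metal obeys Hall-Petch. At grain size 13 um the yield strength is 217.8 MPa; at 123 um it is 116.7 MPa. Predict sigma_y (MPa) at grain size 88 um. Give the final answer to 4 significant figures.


sigma_y = sigma0 + k / sqrt(d)
1/sqrt(d1) = 1/sqrt(1.3e-05) = 277.35;  1/sqrt(d2) = 90.167
k = (sigma1 - sigma2) / (1/sqrt(d1) - 1/sqrt(d2)) = (217.8 - 116.7) / (277.35 - 90.167) = 0.540113 MPa*m^0.5
sigma0 = sigma1 - k/sqrt(d1) = 217.8 - 0.540113*277.35 = 67.9997 MPa
sigma_y(d3) = 67.9997 + 0.540113 / sqrt(8.8e-05) = 125.6 MPa


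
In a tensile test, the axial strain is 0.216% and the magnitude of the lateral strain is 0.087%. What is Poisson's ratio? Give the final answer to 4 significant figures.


nu = -epsilon_lat / epsilon_axial
Lateral strain is contraction (negative), so using magnitudes:
nu = 0.087 / 0.216
nu = 0.4028


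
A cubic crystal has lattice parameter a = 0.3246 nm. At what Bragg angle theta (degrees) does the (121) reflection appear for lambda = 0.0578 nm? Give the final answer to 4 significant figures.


d = a / sqrt(h^2+k^2+l^2)
d = 0.3246 / sqrt(6) = 0.132517 nm
lambda = 2*d*sin(theta)  =>  sin(theta) = lambda / (2*d)
sin(theta) = 0.0578 / (2 * 0.132517) = 0.218085
theta = 12.6 deg


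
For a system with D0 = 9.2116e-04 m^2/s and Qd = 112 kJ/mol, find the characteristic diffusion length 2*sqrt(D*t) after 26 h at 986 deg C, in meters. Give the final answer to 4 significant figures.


Step 1: D = D0 * exp(-Qd/(R*T))
T = 1259.15 K
D = 9.2116e-04 * exp(-112e3 / (8.314 * 1259.15)) = 2.07948e-08 m^2/s
Step 2: L = 2*sqrt(D*t)
t = 26 h = 93600 s
L = 2*sqrt(2.07948e-08 * 93600) = 0.08824 m


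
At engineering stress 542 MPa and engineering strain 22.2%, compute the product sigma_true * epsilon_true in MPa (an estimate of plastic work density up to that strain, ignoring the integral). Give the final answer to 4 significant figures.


sigma_true = sigma_eng * (1 + epsilon_eng)
sigma_true = 542 * (1 + 0.222) = 662.324 MPa
epsilon_true = ln(1 + epsilon_eng)
epsilon_true = ln(1 + 0.222) = 0.200489
sigma_true * epsilon_true = 662.324 * 0.200489 = 132.8 MPa


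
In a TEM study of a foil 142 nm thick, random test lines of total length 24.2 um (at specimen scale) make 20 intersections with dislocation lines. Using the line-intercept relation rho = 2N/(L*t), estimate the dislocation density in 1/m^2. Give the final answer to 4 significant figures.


rho = 2N / (L * t)
L = 24.2 um = 2.42e-05 m, t = 142 nm = 1.42e-07 m
rho = 2 * 20 / (2.42e-05 * 1.42e-07)
rho = 1.164e+13 1/m^2


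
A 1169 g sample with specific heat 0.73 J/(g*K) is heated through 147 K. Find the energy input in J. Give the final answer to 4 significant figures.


Q = m * cp * dT
Q = 1169 * 0.73 * 147
Q = 125400 J


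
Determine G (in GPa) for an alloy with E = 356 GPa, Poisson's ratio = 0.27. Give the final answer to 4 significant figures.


G = E / (2*(1+nu))
G = 356 / (2*(1+0.27))
G = 140.2 GPa


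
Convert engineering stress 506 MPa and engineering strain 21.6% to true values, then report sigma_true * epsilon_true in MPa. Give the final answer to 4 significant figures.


sigma_true = sigma_eng * (1 + epsilon_eng)
sigma_true = 506 * (1 + 0.216) = 615.296 MPa
epsilon_true = ln(1 + epsilon_eng)
epsilon_true = ln(1 + 0.216) = 0.195567
sigma_true * epsilon_true = 615.296 * 0.195567 = 120.3 MPa


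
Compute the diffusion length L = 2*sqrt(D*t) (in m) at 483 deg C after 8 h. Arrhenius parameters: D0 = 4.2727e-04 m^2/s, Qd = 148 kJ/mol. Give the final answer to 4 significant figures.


Step 1: D = D0 * exp(-Qd/(R*T))
T = 756.15 K
D = 4.2727e-04 * exp(-148e3 / (8.314 * 756.15)) = 2.54996e-14 m^2/s
Step 2: L = 2*sqrt(D*t)
t = 8 h = 28800 s
L = 2*sqrt(2.54996e-14 * 28800) = 5.42e-05 m


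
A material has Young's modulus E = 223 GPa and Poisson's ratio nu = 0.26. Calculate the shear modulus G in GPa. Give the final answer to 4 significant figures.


G = E / (2*(1+nu))
G = 223 / (2*(1+0.26))
G = 88.49 GPa


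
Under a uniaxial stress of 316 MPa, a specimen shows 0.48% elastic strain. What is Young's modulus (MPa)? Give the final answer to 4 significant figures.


E = sigma / epsilon
epsilon = 0.48% = 4.8e-03
E = 316 / 4.8e-03
E = 65830 MPa


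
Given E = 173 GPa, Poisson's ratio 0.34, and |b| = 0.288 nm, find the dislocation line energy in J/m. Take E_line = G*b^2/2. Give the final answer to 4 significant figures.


Step 1: G = E / (2*(1+nu))
G = 173 / (2*(1+0.34)) = 64.5522 GPa = 6.45522e+10 Pa
Step 2: E_line = G*b^2/2
b = 0.288 nm = 2.88e-10 m
E_line = 0.5 * 6.45522e+10 * (2.88e-10)^2 = 2.677e-09 J/m


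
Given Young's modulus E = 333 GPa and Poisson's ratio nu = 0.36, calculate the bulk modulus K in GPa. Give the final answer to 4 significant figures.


K = E / (3*(1-2*nu))
K = 333 / (3*(1-2*0.36))
K = 396.4 GPa


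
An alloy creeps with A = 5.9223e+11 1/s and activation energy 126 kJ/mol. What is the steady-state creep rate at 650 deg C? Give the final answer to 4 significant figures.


rate = A * exp(-Q / (R*T))
T = 650 + 273.15 = 923.15 K
rate = 5.9223e+11 * exp(-126e3 / (8.314 * 923.15))
rate = 43930 1/s


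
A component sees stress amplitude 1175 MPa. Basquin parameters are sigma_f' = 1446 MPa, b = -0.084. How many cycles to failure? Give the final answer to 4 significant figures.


sigma_a = sigma_f' * (2*Nf)^b
2*Nf = (sigma_a / sigma_f')^(1/b)
2*Nf = (1175 / 1446)^(1/-0.084)
2*Nf = 11.8299
Nf = 5.915 cycles


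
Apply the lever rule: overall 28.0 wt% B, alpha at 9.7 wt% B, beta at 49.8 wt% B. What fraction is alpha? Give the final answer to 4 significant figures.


f_alpha = (C_beta - C0) / (C_beta - C_alpha)
f_alpha = (49.8 - 28.0) / (49.8 - 9.7)
f_alpha = 0.5436


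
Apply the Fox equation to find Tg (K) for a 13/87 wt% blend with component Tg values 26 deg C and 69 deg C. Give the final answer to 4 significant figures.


1/Tg = w1/Tg1 + w2/Tg2 (in Kelvin)
Tg1 = 299.15 K, Tg2 = 342.15 K
1/Tg = 0.13/299.15 + 0.87/342.15
Tg = 335.9 K


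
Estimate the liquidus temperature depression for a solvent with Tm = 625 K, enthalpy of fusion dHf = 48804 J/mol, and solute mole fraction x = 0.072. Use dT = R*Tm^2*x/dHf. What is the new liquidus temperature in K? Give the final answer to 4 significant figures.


dT = R*Tm^2*x / dHf
dT = 8.314 * 625^2 * 0.072 / 48804
dT = 4.79123 K
T_new = 625 - 4.79123 = 620.2 K


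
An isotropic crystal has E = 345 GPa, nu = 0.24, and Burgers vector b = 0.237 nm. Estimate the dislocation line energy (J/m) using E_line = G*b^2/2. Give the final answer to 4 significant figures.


Step 1: G = E / (2*(1+nu))
G = 345 / (2*(1+0.24)) = 139.113 GPa = 1.39113e+11 Pa
Step 2: E_line = G*b^2/2
b = 0.237 nm = 2.37e-10 m
E_line = 0.5 * 1.39113e+11 * (2.37e-10)^2 = 3.907e-09 J/m


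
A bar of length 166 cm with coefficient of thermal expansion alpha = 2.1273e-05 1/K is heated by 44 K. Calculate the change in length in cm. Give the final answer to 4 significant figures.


dL = L0 * alpha * dT
dL = 166 * 2.1273e-05 * 44
dL = 0.1554 cm


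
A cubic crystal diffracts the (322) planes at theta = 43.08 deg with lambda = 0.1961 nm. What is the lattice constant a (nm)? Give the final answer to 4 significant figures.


d = lambda / (2*sin(theta))
d = 0.1961 / (2*sin(43.08 deg))
d = 0.143554 nm
a = d * sqrt(h^2+k^2+l^2) = 0.143554 * sqrt(17)
a = 0.5919 nm


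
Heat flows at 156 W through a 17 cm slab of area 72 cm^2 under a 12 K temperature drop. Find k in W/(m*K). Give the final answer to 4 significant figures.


k = Q*L / (A*dT)
L = 0.17 m, A = 7.2e-03 m^2
k = 156 * 0.17 / (7.2e-03 * 12)
k = 306.9 W/(m*K)


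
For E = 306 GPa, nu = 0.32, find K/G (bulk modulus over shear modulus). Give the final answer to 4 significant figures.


G = E / (2*(1+nu))
G = 306 / (2*(1+0.32)) = 115.909 GPa
K = E / (3*(1-2*nu))
K = 306 / (3*(1-2*0.32)) = 283.333 GPa
K/G = 283.333 / 115.909 = 2.444


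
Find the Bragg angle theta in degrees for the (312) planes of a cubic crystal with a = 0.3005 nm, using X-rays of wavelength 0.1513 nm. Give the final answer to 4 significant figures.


d = a / sqrt(h^2+k^2+l^2)
d = 0.3005 / sqrt(14) = 0.080312 nm
lambda = 2*d*sin(theta)  =>  sin(theta) = lambda / (2*d)
sin(theta) = 0.1513 / (2 * 0.080312) = 0.941951
theta = 70.38 deg


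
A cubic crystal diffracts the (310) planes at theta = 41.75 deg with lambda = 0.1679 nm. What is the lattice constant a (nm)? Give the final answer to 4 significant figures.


d = lambda / (2*sin(theta))
d = 0.1679 / (2*sin(41.75 deg))
d = 0.126073 nm
a = d * sqrt(h^2+k^2+l^2) = 0.126073 * sqrt(10)
a = 0.3987 nm


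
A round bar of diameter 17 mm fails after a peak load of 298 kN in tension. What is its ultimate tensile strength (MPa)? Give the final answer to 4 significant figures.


A0 = pi*(d/2)^2 = pi*(17/2)^2 = 226.98 mm^2
UTS = F_max / A0 = 298*1000 / 226.98
UTS = 1313 MPa


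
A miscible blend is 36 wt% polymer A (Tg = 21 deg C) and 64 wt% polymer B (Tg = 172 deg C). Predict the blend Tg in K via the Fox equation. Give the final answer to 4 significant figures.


1/Tg = w1/Tg1 + w2/Tg2 (in Kelvin)
Tg1 = 294.15 K, Tg2 = 445.15 K
1/Tg = 0.36/294.15 + 0.64/445.15
Tg = 375.7 K


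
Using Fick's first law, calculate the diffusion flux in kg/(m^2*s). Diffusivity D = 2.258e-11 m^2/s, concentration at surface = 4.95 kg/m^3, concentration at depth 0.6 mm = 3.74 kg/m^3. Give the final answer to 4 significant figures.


J = -D * (dC/dx) = D * (C1 - C2) / dx
J = 2.258e-11 * (4.95 - 3.74) / 6e-04
J = 4.554e-08 kg/(m^2*s)


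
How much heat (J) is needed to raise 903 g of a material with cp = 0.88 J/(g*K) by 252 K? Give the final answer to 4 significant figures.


Q = m * cp * dT
Q = 903 * 0.88 * 252
Q = 200200 J


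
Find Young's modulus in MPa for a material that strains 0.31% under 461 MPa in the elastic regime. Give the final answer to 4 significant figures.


E = sigma / epsilon
epsilon = 0.31% = 3.1e-03
E = 461 / 3.1e-03
E = 148700 MPa


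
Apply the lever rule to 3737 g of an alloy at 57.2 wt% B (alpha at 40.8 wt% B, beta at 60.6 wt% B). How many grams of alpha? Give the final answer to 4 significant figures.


f_alpha = (C_beta - C0) / (C_beta - C_alpha)
f_alpha = (60.6 - 57.2) / (60.6 - 40.8) = 0.171717
m_alpha = f_alpha * m_total = 0.171717 * 3737 = 641.7 g


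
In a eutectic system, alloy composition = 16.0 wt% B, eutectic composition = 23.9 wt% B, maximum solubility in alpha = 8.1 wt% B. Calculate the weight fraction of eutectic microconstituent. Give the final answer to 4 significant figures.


f_primary = (C_e - C0) / (C_e - C_alpha_max)
f_primary = (23.9 - 16.0) / (23.9 - 8.1)
f_primary = 0.5
f_eutectic = 1 - 0.5 = 0.5


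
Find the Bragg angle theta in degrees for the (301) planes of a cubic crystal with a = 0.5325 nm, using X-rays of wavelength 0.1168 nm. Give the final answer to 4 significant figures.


d = a / sqrt(h^2+k^2+l^2)
d = 0.5325 / sqrt(10) = 0.168391 nm
lambda = 2*d*sin(theta)  =>  sin(theta) = lambda / (2*d)
sin(theta) = 0.1168 / (2 * 0.168391) = 0.346811
theta = 20.29 deg


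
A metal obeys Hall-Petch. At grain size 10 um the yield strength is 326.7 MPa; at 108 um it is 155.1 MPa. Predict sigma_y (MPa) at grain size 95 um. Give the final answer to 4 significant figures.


sigma_y = sigma0 + k / sqrt(d)
1/sqrt(d1) = 1/sqrt(1e-05) = 316.228;  1/sqrt(d2) = 96.225
k = (sigma1 - sigma2) / (1/sqrt(d1) - 1/sqrt(d2)) = (326.7 - 155.1) / (316.228 - 96.225) = 0.77999 MPa*m^0.5
sigma0 = sigma1 - k/sqrt(d1) = 326.7 - 0.77999*316.228 = 80.0454 MPa
sigma_y(d3) = 80.0454 + 0.77999 / sqrt(9.5e-05) = 160.1 MPa


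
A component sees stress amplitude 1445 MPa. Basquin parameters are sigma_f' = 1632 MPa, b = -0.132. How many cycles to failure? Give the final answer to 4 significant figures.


sigma_a = sigma_f' * (2*Nf)^b
2*Nf = (sigma_a / sigma_f')^(1/b)
2*Nf = (1445 / 1632)^(1/-0.132)
2*Nf = 2.51418
Nf = 1.257 cycles


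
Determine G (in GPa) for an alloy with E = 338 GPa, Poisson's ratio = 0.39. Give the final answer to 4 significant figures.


G = E / (2*(1+nu))
G = 338 / (2*(1+0.39))
G = 121.6 GPa


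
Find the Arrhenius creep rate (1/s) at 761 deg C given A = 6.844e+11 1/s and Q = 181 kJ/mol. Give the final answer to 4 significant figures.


rate = A * exp(-Q / (R*T))
T = 761 + 273.15 = 1034.15 K
rate = 6.844e+11 * exp(-181e3 / (8.314 * 1034.15))
rate = 492.9 1/s


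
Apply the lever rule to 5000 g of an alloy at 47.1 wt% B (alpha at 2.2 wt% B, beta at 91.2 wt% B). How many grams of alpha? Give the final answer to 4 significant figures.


f_alpha = (C_beta - C0) / (C_beta - C_alpha)
f_alpha = (91.2 - 47.1) / (91.2 - 2.2) = 0.495506
m_alpha = f_alpha * m_total = 0.495506 * 5000 = 2478 g


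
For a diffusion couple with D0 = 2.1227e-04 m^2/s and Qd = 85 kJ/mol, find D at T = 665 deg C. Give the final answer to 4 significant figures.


D = D0 * exp(-Qd / (R*T))
T = 938.15 K
D = 2.1227e-04 * exp(-85e3 / (8.314 * 938.15))
D = 3.927e-09 m^2/s


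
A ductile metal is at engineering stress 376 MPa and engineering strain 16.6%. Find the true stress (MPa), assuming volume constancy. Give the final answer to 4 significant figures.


sigma_true = sigma_eng * (1 + epsilon_eng)
sigma_true = 376 * (1 + 0.166)
sigma_true = 438.4 MPa


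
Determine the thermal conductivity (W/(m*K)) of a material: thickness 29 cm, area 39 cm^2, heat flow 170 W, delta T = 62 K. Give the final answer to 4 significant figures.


k = Q*L / (A*dT)
L = 0.29 m, A = 3.9e-03 m^2
k = 170 * 0.29 / (3.9e-03 * 62)
k = 203.9 W/(m*K)


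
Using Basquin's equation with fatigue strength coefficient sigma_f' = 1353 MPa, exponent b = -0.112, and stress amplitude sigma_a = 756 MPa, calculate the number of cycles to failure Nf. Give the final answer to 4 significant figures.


sigma_a = sigma_f' * (2*Nf)^b
2*Nf = (sigma_a / sigma_f')^(1/b)
2*Nf = (756 / 1353)^(1/-0.112)
2*Nf = 180.688
Nf = 90.34 cycles


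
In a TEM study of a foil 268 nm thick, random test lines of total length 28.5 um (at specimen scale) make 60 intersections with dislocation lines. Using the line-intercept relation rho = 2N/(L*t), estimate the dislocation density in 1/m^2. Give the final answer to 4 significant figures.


rho = 2N / (L * t)
L = 28.5 um = 2.85e-05 m, t = 268 nm = 2.68e-07 m
rho = 2 * 60 / (2.85e-05 * 2.68e-07)
rho = 1.571e+13 1/m^2


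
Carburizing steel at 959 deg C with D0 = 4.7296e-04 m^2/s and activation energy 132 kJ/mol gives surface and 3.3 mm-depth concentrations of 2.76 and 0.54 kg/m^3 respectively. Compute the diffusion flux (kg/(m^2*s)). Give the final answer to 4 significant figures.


Step 1: D = D0 * exp(-Qd/(R*T))
T = 959 + 273.15 = 1232.15 K
D = 4.7296e-04 * exp(-132e3 / (8.314 * 1232.15)) = 1.19877e-09 m^2/s
Step 2: J = D * (C1 - C2) / dx
J = 1.19877e-09 * (2.76 - 0.54) / 3.3e-03
J = 8.064e-07 kg/(m^2*s)


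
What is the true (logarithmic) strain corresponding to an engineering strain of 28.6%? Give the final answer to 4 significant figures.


epsilon_true = ln(1 + epsilon_eng)
epsilon_true = ln(1 + 0.286)
epsilon_true = 0.2515


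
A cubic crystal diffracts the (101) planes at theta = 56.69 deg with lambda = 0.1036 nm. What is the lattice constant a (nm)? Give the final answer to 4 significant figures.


d = lambda / (2*sin(theta))
d = 0.1036 / (2*sin(56.69 deg))
d = 0.0619831 nm
a = d * sqrt(h^2+k^2+l^2) = 0.0619831 * sqrt(2)
a = 0.08766 nm


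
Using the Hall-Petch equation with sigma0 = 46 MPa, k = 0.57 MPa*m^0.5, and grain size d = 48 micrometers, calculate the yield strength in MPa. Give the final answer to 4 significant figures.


sigma_y = sigma0 + k / sqrt(d)
d = 48 um = 4.8e-05 m
sigma_y = 46 + 0.57 / sqrt(4.8e-05)
sigma_y = 128.3 MPa


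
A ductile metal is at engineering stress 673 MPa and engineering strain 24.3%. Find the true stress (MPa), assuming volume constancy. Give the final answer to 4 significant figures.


sigma_true = sigma_eng * (1 + epsilon_eng)
sigma_true = 673 * (1 + 0.243)
sigma_true = 836.5 MPa


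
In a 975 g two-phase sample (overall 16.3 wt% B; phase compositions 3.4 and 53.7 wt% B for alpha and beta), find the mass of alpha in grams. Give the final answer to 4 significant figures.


f_alpha = (C_beta - C0) / (C_beta - C_alpha)
f_alpha = (53.7 - 16.3) / (53.7 - 3.4) = 0.743539
m_alpha = f_alpha * m_total = 0.743539 * 975 = 725 g


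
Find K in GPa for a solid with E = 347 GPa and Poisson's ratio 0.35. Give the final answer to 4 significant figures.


K = E / (3*(1-2*nu))
K = 347 / (3*(1-2*0.35))
K = 385.6 GPa


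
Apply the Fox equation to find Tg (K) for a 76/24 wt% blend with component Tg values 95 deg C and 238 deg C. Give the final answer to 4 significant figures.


1/Tg = w1/Tg1 + w2/Tg2 (in Kelvin)
Tg1 = 368.15 K, Tg2 = 511.15 K
1/Tg = 0.76/368.15 + 0.24/511.15
Tg = 394.6 K


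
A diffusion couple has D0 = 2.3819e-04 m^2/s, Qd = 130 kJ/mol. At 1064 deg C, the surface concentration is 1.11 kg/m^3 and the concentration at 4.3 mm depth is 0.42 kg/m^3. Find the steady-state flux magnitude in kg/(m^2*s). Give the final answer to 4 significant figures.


Step 1: D = D0 * exp(-Qd/(R*T))
T = 1064 + 273.15 = 1337.15 K
D = 2.3819e-04 * exp(-130e3 / (8.314 * 1337.15)) = 1.98792e-09 m^2/s
Step 2: J = D * (C1 - C2) / dx
J = 1.98792e-09 * (1.11 - 0.42) / 4.3e-03
J = 3.19e-07 kg/(m^2*s)


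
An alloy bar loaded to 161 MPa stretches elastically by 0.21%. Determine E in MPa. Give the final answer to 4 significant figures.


E = sigma / epsilon
epsilon = 0.21% = 2.1e-03
E = 161 / 2.1e-03
E = 76670 MPa


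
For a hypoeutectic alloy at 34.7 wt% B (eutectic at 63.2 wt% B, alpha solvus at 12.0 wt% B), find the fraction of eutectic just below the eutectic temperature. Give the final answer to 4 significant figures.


f_primary = (C_e - C0) / (C_e - C_alpha_max)
f_primary = (63.2 - 34.7) / (63.2 - 12.0)
f_primary = 0.556641
f_eutectic = 1 - 0.556641 = 0.4434


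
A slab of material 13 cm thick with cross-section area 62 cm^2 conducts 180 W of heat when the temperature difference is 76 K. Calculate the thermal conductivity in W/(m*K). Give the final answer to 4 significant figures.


k = Q*L / (A*dT)
L = 0.13 m, A = 6.2e-03 m^2
k = 180 * 0.13 / (6.2e-03 * 76)
k = 49.66 W/(m*K)


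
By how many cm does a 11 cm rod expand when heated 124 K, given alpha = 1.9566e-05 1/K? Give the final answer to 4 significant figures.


dL = L0 * alpha * dT
dL = 11 * 1.9566e-05 * 124
dL = 0.02669 cm


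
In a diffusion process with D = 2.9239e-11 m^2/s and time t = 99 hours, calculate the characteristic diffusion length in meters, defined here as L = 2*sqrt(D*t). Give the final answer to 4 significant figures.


t = 99 hr = 356400 s
Diffusion length = 2*sqrt(D*t)
= 2*sqrt(2.9239e-11 * 356400)
= 6.456e-03 m


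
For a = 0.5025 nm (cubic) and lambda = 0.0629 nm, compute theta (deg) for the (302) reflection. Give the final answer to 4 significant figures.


d = a / sqrt(h^2+k^2+l^2)
d = 0.5025 / sqrt(13) = 0.139368 nm
lambda = 2*d*sin(theta)  =>  sin(theta) = lambda / (2*d)
sin(theta) = 0.0629 / (2 * 0.139368) = 0.225661
theta = 13.04 deg


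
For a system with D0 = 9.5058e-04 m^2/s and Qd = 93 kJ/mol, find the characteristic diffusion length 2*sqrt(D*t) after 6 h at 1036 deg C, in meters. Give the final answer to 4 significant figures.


Step 1: D = D0 * exp(-Qd/(R*T))
T = 1309.15 K
D = 9.5058e-04 * exp(-93e3 / (8.314 * 1309.15)) = 1.85006e-07 m^2/s
Step 2: L = 2*sqrt(D*t)
t = 6 h = 21600 s
L = 2*sqrt(1.85006e-07 * 21600) = 0.1264 m


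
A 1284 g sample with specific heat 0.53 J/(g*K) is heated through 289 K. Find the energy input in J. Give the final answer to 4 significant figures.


Q = m * cp * dT
Q = 1284 * 0.53 * 289
Q = 196700 J


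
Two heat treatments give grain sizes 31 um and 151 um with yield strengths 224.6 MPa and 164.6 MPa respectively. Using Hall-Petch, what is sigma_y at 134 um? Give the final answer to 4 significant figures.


sigma_y = sigma0 + k / sqrt(d)
1/sqrt(d1) = 1/sqrt(3.1e-05) = 179.605;  1/sqrt(d2) = 81.3788
k = (sigma1 - sigma2) / (1/sqrt(d1) - 1/sqrt(d2)) = (224.6 - 164.6) / (179.605 - 81.3788) = 0.610833 MPa*m^0.5
sigma0 = sigma1 - k/sqrt(d1) = 224.6 - 0.610833*179.605 = 114.891 MPa
sigma_y(d3) = 114.891 + 0.610833 / sqrt(1.34e-04) = 167.7 MPa


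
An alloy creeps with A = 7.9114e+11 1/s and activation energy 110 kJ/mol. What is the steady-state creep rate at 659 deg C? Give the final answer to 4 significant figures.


rate = A * exp(-Q / (R*T))
T = 659 + 273.15 = 932.15 K
rate = 7.9114e+11 * exp(-110e3 / (8.314 * 932.15))
rate = 542000 1/s


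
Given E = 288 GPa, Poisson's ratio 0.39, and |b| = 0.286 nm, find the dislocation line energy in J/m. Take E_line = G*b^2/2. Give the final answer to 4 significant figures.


Step 1: G = E / (2*(1+nu))
G = 288 / (2*(1+0.39)) = 103.597 GPa = 1.03597e+11 Pa
Step 2: E_line = G*b^2/2
b = 0.286 nm = 2.86e-10 m
E_line = 0.5 * 1.03597e+11 * (2.86e-10)^2 = 4.237e-09 J/m


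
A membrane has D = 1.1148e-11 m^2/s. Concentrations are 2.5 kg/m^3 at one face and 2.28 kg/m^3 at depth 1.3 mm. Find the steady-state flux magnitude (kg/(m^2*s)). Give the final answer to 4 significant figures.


J = -D * (dC/dx) = D * (C1 - C2) / dx
J = 1.1148e-11 * (2.5 - 2.28) / 1.3e-03
J = 1.887e-09 kg/(m^2*s)


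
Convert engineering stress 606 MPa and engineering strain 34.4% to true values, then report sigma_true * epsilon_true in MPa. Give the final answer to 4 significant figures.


sigma_true = sigma_eng * (1 + epsilon_eng)
sigma_true = 606 * (1 + 0.344) = 814.464 MPa
epsilon_true = ln(1 + epsilon_eng)
epsilon_true = ln(1 + 0.344) = 0.29565
sigma_true * epsilon_true = 814.464 * 0.29565 = 240.8 MPa


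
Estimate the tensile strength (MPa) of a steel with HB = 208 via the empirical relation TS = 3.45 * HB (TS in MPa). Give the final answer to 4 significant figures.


TS (MPa) = 3.45 * HB
TS = 3.45 * 208
TS = 717.6 MPa
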